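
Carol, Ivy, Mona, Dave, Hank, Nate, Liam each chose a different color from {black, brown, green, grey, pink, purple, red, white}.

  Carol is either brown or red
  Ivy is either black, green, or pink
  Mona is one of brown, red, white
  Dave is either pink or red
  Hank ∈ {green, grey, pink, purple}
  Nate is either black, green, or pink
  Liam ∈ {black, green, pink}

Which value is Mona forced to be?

The 3 variables Ivy, Nate, Liam are confined to {black, green, pink}, which locks those values in; drop them from Dave, Hank.
Dave must be red (only option left). So Carol, Mona can't be red.
Carol must be brown (only option left). So Mona can't be brown.
So Mona = white.

white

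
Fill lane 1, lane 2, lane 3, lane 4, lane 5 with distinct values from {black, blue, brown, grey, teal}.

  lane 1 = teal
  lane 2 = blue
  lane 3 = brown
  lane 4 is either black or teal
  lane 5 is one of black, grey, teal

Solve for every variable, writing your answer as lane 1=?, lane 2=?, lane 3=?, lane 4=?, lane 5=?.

lane 1 must be teal (only option left). Remove teal from lane 4, lane 5.
lane 2 must be blue (only option left).
lane 3's domain is down to {brown}, so lane 3 = brown.
lane 4 must be black (only option left). Eliminate black elsewhere: lane 5.
lane 5 must be grey (only option left).

lane 1=teal, lane 2=blue, lane 3=brown, lane 4=black, lane 5=grey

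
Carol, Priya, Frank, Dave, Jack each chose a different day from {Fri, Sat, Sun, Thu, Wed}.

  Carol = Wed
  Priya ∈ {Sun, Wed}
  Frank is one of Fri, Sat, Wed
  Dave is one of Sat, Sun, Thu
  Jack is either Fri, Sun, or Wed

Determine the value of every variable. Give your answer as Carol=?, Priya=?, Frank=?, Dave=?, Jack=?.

Carol's domain is down to {Wed}, so Carol = Wed. So Priya, Frank, Jack can't be Wed.
Priya has just one choice, so Priya = Sun. Remove Sun from Dave, Jack.
Jack must be Fri (only option left). Eliminate Fri elsewhere: Frank.
Frank must be Sat (only option left). Remove Sat from Dave.
Dave's domain is down to {Thu}, so Dave = Thu.

Carol=Wed, Priya=Sun, Frank=Sat, Dave=Thu, Jack=Fri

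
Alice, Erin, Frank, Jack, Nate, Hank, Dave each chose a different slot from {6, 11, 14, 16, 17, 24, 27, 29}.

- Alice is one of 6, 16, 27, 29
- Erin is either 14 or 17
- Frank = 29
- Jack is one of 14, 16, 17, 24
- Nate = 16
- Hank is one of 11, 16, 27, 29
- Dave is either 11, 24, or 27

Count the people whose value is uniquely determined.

Frank's domain is down to {29}, so Frank = 29. Eliminate 29 elsewhere: Alice, Hank.
Nate must be 16 (only option left). So Alice, Jack, Hank can't be 16.
Determined: Frank=29, Nate=16. The other people each still have more than one consistent value. That makes 2.

2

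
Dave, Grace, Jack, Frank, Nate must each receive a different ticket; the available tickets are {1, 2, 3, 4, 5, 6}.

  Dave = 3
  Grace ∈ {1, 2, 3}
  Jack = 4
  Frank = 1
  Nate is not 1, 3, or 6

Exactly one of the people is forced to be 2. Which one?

Dave's domain is down to {3}, so Dave = 3. So Grace can't be 3.
Jack must be 4 (only option left). Strike 4 from Nate.
That leaves Frank = 1. So Grace can't be 1.
So 2 goes to Grace.

Grace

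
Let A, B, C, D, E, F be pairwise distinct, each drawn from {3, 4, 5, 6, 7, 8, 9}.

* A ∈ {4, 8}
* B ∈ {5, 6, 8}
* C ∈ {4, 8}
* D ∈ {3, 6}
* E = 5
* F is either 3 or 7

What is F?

7

E's domain is down to {5}, so E = 5. Eliminate 5 elsewhere: B.
The 5 still-open variables together cover exactly {3, 4, 6, 7, 8} — 5 values for 5 variables — and 7 appears only in F's list, so F = 7.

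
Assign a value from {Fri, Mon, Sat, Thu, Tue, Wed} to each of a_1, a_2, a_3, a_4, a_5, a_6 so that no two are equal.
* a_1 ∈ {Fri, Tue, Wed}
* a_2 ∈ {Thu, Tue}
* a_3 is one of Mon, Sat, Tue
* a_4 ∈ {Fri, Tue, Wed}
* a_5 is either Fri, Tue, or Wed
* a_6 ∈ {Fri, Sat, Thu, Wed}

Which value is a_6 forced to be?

Among the 6 variables, Mon fits only a_3 (and all 6 values in {Fri, Mon, Sat, Thu, Tue, Wed} must be used), so a_3 = Mon.
The 5 still-open variables draw from only 5 values {Fri, Sat, Thu, Tue, Wed}, so each is used; only a_6 can be Sat, hence a_6 = Sat.

Sat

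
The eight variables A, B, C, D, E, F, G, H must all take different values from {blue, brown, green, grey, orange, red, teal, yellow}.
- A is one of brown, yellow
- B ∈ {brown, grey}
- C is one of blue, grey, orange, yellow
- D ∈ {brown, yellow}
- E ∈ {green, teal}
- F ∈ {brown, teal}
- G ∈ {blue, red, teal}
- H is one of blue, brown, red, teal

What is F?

The 8 variables together cover exactly {blue, brown, green, grey, orange, red, teal, yellow} — 8 values for 8 variables — and green appears only in E's list, so E = green.
Among the 7 still-open variables, orange fits only C (and all 7 values in {blue, brown, grey, orange, red, teal, yellow} must be used), so C = orange.
The 6 still-open variables together cover exactly {blue, brown, grey, red, teal, yellow} — 6 values for 6 variables — and grey appears only in B's list, so B = grey.
The 2 variables A and D are confined to {brown, yellow}, which locks those values in; drop them from F, H.
So F = teal.

teal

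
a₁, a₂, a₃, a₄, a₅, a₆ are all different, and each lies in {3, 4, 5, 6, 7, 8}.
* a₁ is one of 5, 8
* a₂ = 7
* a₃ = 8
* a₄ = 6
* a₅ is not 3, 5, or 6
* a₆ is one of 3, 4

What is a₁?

a₂'s domain is down to {7}, so a₂ = 7. So a₅ can't be 7.
That leaves a₃ = 8. Remove 8 from a₁, a₅.
So a₁ = 5.

5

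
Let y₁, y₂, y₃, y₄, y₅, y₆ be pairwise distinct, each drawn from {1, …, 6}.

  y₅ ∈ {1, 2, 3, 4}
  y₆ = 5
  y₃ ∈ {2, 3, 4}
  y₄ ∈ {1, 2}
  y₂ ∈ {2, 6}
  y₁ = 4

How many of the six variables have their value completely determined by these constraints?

3

y₁ has just one choice, so y₁ = 4. So y₃, y₅ can't be 4.
y₆ has just one choice, so y₆ = 5.
The 4 still-open variables draw from only 4 values {1, 2, 3, 6}, so each is used; only y₂ can be 6, hence y₂ = 6.
Determined: y₁=4, y₂=6, y₆=5. The other variables each still have more than one consistent value. That makes 3.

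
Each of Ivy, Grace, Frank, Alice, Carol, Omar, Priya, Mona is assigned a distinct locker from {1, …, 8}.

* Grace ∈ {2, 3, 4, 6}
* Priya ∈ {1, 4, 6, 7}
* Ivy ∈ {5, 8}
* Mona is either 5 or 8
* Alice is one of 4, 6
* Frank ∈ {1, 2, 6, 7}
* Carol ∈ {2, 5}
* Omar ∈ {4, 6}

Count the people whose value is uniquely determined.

Among the 8 variables, 3 fits only Grace (and all 8 values in {1, 2, 3, 4, 5, 6, 7, 8} must be used), so Grace = 3.
Ivy and Mona share exactly the 2 values {5, 8}; by pigeonhole those values go to them, so strike 5, 8 from Carol.
That leaves Carol = 2. Remove 2 from Frank.
Alice and Omar between them cover only {4, 6} — a naked pair. Remove those values from Frank, Priya.
Determined: Grace=3, Carol=2. The other people each still have more than one consistent value. That makes 2.

2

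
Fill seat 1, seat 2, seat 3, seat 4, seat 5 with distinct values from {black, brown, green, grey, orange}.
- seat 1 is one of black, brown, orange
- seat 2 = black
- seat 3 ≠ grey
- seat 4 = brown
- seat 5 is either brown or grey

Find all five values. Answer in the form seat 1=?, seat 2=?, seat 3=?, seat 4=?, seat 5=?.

seat 1=orange, seat 2=black, seat 3=green, seat 4=brown, seat 5=grey

seat 2 must be black (only option left). Eliminate black elsewhere: seat 1, seat 3.
seat 4 must be brown (only option left). So seat 1, seat 3, seat 5 can't be brown.
seat 5 has just one choice, so seat 5 = grey.
seat 1's domain is down to {orange}, so seat 1 = orange. So seat 3 can't be orange.
seat 3 must be green (only option left).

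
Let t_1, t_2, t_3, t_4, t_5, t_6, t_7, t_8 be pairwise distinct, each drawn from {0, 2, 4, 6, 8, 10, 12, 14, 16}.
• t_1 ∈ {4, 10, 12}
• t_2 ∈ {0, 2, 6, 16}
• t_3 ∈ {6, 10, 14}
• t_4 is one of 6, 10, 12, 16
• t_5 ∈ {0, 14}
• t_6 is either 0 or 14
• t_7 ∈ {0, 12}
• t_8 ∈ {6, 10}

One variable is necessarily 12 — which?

The 8 variables together cover exactly {0, 2, 4, 6, 10, 12, 14, 16} — 8 values for 8 variables — and 2 appears only in t_2's list, so t_2 = 2.
The 7 still-open variables together cover exactly {0, 4, 6, 10, 12, 14, 16} — 7 values for 7 variables — and 4 appears only in t_1's list, so t_1 = 4.
The 6 still-open variables together cover exactly {0, 6, 10, 12, 14, 16} — 6 values for 6 variables — and 16 appears only in t_4's list, so t_4 = 16.
Among the 5 still-open variables, 12 fits only t_7 (and all 5 values in {0, 6, 10, 12, 14} must be used), so t_7 = 12.

t_7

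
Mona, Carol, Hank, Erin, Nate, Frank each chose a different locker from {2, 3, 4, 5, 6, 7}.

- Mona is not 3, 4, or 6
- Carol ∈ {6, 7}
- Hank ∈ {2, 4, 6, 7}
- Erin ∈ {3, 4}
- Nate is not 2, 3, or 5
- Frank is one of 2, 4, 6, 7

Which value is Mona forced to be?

5

The 6 variables together cover exactly {2, 3, 4, 5, 6, 7} — 6 values for 6 variables — and 3 appears only in Erin's list, so Erin = 3.
The 5 still-open variables together cover exactly {2, 4, 5, 6, 7} — 5 values for 5 variables — and 5 appears only in Mona's list, so Mona = 5.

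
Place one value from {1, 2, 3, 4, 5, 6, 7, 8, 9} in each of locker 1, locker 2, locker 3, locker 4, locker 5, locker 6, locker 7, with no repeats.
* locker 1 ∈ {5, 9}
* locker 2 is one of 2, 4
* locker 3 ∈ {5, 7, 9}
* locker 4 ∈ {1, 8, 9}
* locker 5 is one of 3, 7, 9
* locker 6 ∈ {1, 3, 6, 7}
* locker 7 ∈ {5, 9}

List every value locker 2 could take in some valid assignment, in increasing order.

2, 4

locker 1 and locker 7 between them cover only {5, 9} — a naked pair. Remove those values from locker 3, locker 4, locker 5.
locker 3 must be 7 (only option left). Remove 7 from locker 5, locker 6.
That leaves locker 5 = 3. So locker 6 can't be 3.
No further eliminations apply; locker 2 can still be any of 2, 4.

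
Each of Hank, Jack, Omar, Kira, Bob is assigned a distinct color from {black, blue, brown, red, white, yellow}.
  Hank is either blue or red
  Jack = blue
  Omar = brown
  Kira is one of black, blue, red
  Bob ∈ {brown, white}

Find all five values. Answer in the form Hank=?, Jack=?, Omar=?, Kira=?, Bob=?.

Jack's domain is down to {blue}, so Jack = blue. Strike blue from Hank, Kira.
That leaves Omar = brown. Strike brown from Bob.
Bob must be white (only option left).
Hank has just one choice, so Hank = red. Strike red from Kira.
Kira has just one choice, so Kira = black.

Hank=red, Jack=blue, Omar=brown, Kira=black, Bob=white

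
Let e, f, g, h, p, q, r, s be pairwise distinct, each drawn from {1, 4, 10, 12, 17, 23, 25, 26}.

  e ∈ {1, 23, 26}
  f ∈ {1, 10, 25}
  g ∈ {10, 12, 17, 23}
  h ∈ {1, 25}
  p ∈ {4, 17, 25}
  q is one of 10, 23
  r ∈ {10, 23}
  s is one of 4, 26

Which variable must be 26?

The 8 variables draw from only 8 values {1, 4, 10, 12, 17, 23, 25, 26}, so each is used; only g can be 12, hence g = 12.
The 7 still-open variables draw from only 7 values {1, 4, 10, 17, 23, 25, 26}, so each is used; only p can be 17, hence p = 17.
Among the 6 still-open variables, 4 fits only s (and all 6 values in {1, 4, 10, 23, 25, 26} must be used), so s = 4.
The 5 still-open variables draw from only 5 values {1, 10, 23, 25, 26}, so each is used; only e can be 26, hence e = 26.

e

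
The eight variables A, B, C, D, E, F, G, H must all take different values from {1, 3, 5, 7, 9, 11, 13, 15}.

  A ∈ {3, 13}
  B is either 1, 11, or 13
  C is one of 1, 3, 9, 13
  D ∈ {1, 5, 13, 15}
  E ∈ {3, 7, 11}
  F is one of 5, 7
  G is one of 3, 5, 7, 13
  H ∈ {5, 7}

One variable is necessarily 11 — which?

The 8 variables together cover exactly {1, 3, 5, 7, 9, 11, 13, 15} — 8 values for 8 variables — and 9 appears only in C's list, so C = 9.
Among the 7 still-open variables, 15 fits only D (and all 7 values in {1, 3, 5, 7, 11, 13, 15} must be used), so D = 15.
The 6 still-open variables draw from only 6 values {1, 3, 5, 7, 11, 13}, so each is used; only B can be 1, hence B = 1.
The 5 still-open variables draw from only 5 values {3, 5, 7, 11, 13}, so each is used; only E can be 11, hence E = 11.

E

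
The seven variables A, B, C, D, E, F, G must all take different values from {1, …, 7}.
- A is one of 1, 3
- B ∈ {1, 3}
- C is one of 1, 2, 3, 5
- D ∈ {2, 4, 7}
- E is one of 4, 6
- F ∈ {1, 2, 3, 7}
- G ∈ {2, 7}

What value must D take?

The 7 variables draw from only 7 values {1, 2, 3, 4, 5, 6, 7}, so each is used; only C can be 5, hence C = 5.
Among the 6 still-open variables, 6 fits only E (and all 6 values in {1, 2, 3, 4, 6, 7} must be used), so E = 6.
Among the 5 still-open variables, 4 fits only D (and all 5 values in {1, 2, 3, 4, 7} must be used), so D = 4.

4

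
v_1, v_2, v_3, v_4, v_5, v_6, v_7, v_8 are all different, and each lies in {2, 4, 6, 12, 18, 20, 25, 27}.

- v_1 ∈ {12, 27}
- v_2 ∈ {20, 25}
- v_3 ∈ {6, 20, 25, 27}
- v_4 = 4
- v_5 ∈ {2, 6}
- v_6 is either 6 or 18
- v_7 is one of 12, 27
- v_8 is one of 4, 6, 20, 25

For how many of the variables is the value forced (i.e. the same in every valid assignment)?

3

v_4 has just one choice, so v_4 = 4. Remove 4 from v_8.
Among the 7 still-open variables, 2 fits only v_5 (and all 7 values in {2, 6, 12, 18, 20, 25, 27} must be used), so v_5 = 2.
Among the 6 still-open variables, 18 fits only v_6 (and all 6 values in {6, 12, 18, 20, 25, 27} must be used), so v_6 = 18.
v_1 and v_7 share exactly the 2 values {12, 27}; by pigeonhole those values go to them, so strike 12, 27 from v_3.
Determined: v_4=4, v_5=2, v_6=18. The other variables each still have more than one consistent value. That makes 3.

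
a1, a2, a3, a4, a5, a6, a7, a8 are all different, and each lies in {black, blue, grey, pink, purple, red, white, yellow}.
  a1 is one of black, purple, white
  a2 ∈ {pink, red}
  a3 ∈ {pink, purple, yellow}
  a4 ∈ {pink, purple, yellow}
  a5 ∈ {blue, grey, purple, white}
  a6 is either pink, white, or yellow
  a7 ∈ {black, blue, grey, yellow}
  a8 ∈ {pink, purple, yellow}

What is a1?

Among the 8 variables, red fits only a2 (and all 8 values in {black, blue, grey, pink, purple, red, white, yellow} must be used), so a2 = red.
a3, a4, a8 between them cover only {pink, purple, yellow} — a naked triple. Remove those values from a1, a5, a6, a7.
a6 has just one choice, so a6 = white. Remove white from a1, a5.
So a1 = black.

black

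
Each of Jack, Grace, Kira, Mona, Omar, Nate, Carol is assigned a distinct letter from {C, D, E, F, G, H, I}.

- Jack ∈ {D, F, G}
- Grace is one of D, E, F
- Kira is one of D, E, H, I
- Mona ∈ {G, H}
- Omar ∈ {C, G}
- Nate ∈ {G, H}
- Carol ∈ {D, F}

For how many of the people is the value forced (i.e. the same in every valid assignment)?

3

The 7 variables draw from only 7 values {C, D, E, F, G, H, I}, so each is used; only Omar can be C, hence Omar = C.
The 6 still-open variables together cover exactly {D, E, F, G, H, I} — 6 values for 6 variables — and I appears only in Kira's list, so Kira = I.
Among the 5 still-open variables, E fits only Grace (and all 5 values in {D, E, F, G, H} must be used), so Grace = E.
Mona and Nate between them cover only {G, H} — a naked pair. Remove those values from Jack.
Determined: Grace=E, Kira=I, Omar=C. The other people each still have more than one consistent value. That makes 3.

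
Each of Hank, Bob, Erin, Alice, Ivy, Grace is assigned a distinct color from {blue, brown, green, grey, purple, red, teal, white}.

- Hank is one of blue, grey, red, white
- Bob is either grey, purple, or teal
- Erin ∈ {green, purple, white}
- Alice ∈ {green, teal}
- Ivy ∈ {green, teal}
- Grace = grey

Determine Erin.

white

Grace's domain is down to {grey}, so Grace = grey. Eliminate grey elsewhere: Hank, Bob.
Alice and Ivy between them cover only {green, teal} — a naked pair. Remove those values from Bob, Erin.
Bob's domain is down to {purple}, so Bob = purple. So Erin can't be purple.
So Erin = white.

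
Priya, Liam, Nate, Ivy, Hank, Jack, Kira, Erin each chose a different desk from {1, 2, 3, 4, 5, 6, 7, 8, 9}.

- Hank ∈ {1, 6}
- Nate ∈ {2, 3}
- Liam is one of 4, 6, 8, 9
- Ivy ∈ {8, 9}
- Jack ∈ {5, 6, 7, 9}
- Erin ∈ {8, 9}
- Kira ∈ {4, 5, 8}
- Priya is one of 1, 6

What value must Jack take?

Priya and Hank share exactly the 2 values {1, 6}; by pigeonhole those values go to them, so strike 1, 6 from Liam, Jack.
Ivy and Erin between them cover only {8, 9} — a naked pair. Remove those values from Liam, Jack, Kira.
Liam must be 4 (only option left). Strike 4 from Kira.
Kira must be 5 (only option left). So Jack can't be 5.
So Jack = 7.

7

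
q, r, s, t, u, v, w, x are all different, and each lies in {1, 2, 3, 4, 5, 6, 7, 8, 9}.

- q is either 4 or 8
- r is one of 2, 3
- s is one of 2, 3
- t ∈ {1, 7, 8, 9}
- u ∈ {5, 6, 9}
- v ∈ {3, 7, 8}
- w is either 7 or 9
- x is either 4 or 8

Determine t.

q and x between them cover only {4, 8} — a naked pair. Remove those values from t, v.
The 2 variables r and s are confined to {2, 3}, which locks those values in; drop them from v.
v has just one choice, so v = 7. Strike 7 from t, w.
w's domain is down to {9}, so w = 9. Remove 9 from t, u.
So t = 1.

1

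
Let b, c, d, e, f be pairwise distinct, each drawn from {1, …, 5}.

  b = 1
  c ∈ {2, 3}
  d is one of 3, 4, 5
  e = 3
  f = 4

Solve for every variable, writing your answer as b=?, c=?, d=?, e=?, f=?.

b's domain is down to {1}, so b = 1.
e's domain is down to {3}, so e = 3. Eliminate 3 elsewhere: c, d.
f's domain is down to {4}, so f = 4. Remove 4 from d.
That leaves c = 2.
d's domain is down to {5}, so d = 5.

b=1, c=2, d=5, e=3, f=4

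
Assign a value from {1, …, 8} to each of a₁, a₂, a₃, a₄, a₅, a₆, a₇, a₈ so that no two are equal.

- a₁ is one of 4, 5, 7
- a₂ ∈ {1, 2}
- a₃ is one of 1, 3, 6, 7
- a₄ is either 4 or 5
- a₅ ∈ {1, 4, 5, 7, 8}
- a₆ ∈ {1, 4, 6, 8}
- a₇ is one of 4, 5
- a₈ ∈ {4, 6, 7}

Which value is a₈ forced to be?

6

The 8 variables together cover exactly {1, 2, 3, 4, 5, 6, 7, 8} — 8 values for 8 variables — and 2 appears only in a₂'s list, so a₂ = 2.
The 7 still-open variables draw from only 7 values {1, 3, 4, 5, 6, 7, 8}, so each is used; only a₃ can be 3, hence a₃ = 3.
The 2 variables a₄ and a₇ are confined to {4, 5}, which locks those values in; drop them from a₁, a₅, a₆, a₈.
a₁'s domain is down to {7}, so a₁ = 7. So a₅, a₈ can't be 7.
So a₈ = 6.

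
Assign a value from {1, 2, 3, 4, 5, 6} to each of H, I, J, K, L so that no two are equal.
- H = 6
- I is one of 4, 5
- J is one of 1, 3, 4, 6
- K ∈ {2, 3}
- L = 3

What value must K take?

H has just one choice, so H = 6. So J can't be 6.
That leaves L = 3. Eliminate 3 elsewhere: J, K.
So K = 2.

2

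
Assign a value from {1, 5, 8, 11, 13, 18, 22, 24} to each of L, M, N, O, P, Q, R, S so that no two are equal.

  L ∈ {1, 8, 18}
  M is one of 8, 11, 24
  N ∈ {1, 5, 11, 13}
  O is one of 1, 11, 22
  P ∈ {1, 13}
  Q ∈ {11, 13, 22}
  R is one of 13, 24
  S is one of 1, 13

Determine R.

The 8 variables together cover exactly {1, 5, 8, 11, 13, 18, 22, 24} — 8 values for 8 variables — and 5 appears only in N's list, so N = 5.
Among the 7 still-open variables, 18 fits only L (and all 7 values in {1, 8, 11, 13, 18, 22, 24} must be used), so L = 18.
Among the 6 still-open variables, 8 fits only M (and all 6 values in {1, 8, 11, 13, 22, 24} must be used), so M = 8.
Among the 5 still-open variables, 24 fits only R (and all 5 values in {1, 11, 13, 22, 24} must be used), so R = 24.

24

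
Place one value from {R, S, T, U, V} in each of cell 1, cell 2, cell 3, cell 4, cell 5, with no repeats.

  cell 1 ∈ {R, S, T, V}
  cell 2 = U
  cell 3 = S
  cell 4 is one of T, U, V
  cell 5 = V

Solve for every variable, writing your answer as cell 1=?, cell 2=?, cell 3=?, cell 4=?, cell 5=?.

cell 1=R, cell 2=U, cell 3=S, cell 4=T, cell 5=V

cell 2 must be U (only option left). Remove U from cell 4.
cell 3's domain is down to {S}, so cell 3 = S. Strike S from cell 1.
That leaves cell 5 = V. Remove V from cell 1, cell 4.
cell 4's domain is down to {T}, so cell 4 = T. Remove T from cell 1.
That leaves cell 1 = R.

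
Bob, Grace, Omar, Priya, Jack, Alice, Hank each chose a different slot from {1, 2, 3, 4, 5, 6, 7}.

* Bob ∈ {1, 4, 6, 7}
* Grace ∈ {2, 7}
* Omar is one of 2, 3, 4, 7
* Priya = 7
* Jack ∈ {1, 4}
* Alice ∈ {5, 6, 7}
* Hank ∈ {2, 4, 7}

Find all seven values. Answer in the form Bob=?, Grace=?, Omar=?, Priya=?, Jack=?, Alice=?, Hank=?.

Priya must be 7 (only option left). Strike 7 from Bob, Grace, Omar, Alice, Hank.
Grace has just one choice, so Grace = 2. So Omar, Hank can't be 2.
Hank has just one choice, so Hank = 4. So Bob, Omar, Jack can't be 4.
Omar's domain is down to {3}, so Omar = 3.
Jack's domain is down to {1}, so Jack = 1. Remove 1 from Bob.
Bob must be 6 (only option left). Remove 6 from Alice.
That leaves Alice = 5.

Bob=6, Grace=2, Omar=3, Priya=7, Jack=1, Alice=5, Hank=4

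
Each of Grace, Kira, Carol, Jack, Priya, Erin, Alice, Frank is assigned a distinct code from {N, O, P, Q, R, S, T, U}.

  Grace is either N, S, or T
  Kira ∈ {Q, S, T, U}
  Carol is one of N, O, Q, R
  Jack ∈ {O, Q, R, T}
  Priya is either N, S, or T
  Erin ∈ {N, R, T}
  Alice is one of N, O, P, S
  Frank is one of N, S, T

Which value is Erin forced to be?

The 8 variables draw from only 8 values {N, O, P, Q, R, S, T, U}, so each is used; only Alice can be P, hence Alice = P.
The 7 still-open variables together cover exactly {N, O, Q, R, S, T, U} — 7 values for 7 variables — and U appears only in Kira's list, so Kira = U.
Grace, Priya, Frank share exactly the 3 values {N, S, T}; by pigeonhole those values go to them, so strike N, S, T from Carol, Jack, Erin.
So Erin = R.

R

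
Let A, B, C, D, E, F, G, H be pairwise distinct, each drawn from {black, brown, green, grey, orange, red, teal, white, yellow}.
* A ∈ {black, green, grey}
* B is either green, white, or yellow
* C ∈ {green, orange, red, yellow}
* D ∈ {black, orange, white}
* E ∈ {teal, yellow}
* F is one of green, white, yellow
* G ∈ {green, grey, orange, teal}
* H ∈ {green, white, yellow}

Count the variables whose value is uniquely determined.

2

The 8 variables together cover exactly {black, green, grey, orange, red, teal, white, yellow} — 8 values for 8 variables — and red appears only in C's list, so C = red.
B, F, H between them cover only {green, white, yellow} — a naked triple. Remove those values from A, D, E, G.
That leaves E = teal. Strike teal from G.
Determined: C=red, E=teal. The other variables each still have more than one consistent value. That makes 2.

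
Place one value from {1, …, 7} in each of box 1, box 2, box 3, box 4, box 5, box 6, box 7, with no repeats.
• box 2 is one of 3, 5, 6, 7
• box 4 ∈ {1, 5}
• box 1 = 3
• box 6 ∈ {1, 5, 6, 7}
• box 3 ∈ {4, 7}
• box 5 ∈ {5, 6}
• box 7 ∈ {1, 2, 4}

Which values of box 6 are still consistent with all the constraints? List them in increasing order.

box 1 must be 3 (only option left). Eliminate 3 elsewhere: box 2.
Among the 6 still-open variables, 2 fits only box 7 (and all 6 values in {1, 2, 4, 5, 6, 7} must be used), so box 7 = 2.
Among the 5 still-open variables, 4 fits only box 3 (and all 5 values in {1, 4, 5, 6, 7} must be used), so box 3 = 4.
No further eliminations apply; box 6 can still be any of 1, 5, 6, 7.

1, 5, 6, 7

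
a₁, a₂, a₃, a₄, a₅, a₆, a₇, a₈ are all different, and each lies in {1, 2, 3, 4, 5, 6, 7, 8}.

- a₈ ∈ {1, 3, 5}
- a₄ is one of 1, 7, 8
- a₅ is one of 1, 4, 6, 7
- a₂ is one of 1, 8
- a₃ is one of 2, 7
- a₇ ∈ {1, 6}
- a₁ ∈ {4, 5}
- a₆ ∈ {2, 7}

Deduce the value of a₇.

The 8 variables draw from only 8 values {1, 2, 3, 4, 5, 6, 7, 8}, so each is used; only a₈ can be 3, hence a₈ = 3.
Among the 7 still-open variables, 5 fits only a₁ (and all 7 values in {1, 2, 4, 5, 6, 7, 8} must be used), so a₁ = 5.
The 6 still-open variables draw from only 6 values {1, 2, 4, 6, 7, 8}, so each is used; only a₅ can be 4, hence a₅ = 4.
Among the 5 still-open variables, 6 fits only a₇ (and all 5 values in {1, 2, 6, 7, 8} must be used), so a₇ = 6.

6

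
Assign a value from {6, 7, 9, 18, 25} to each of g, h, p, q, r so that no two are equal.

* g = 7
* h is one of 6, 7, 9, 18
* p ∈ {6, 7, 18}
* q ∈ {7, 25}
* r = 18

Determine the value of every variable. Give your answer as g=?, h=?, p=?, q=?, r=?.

g=7, h=9, p=6, q=25, r=18

g has just one choice, so g = 7. So h, p, q can't be 7.
q must be 25 (only option left).
r's domain is down to {18}, so r = 18. So h, p can't be 18.
That leaves p = 6. Eliminate 6 elsewhere: h.
h must be 9 (only option left).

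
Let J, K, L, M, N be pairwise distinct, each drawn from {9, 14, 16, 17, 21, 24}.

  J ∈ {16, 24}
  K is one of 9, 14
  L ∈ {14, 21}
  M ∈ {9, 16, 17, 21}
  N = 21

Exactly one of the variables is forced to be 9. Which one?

K

N's domain is down to {21}, so N = 21. Eliminate 21 elsewhere: L, M.
L's domain is down to {14}, so L = 14. So K can't be 14.
So 9 goes to K.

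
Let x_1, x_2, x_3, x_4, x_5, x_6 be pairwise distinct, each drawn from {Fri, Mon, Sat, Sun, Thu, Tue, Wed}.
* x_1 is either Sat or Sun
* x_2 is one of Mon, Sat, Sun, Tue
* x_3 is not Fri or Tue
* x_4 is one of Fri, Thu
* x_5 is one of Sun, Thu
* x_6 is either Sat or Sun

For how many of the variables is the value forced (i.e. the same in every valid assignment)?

2

x_1 and x_6 share exactly the 2 values {Sat, Sun}; by pigeonhole those values go to them, so strike Sat, Sun from x_2, x_3, x_5.
x_5 must be Thu (only option left). Strike Thu from x_3, x_4.
x_4 must be Fri (only option left).
Determined: x_4=Fri, x_5=Thu. The other variables each still have more than one consistent value. That makes 2.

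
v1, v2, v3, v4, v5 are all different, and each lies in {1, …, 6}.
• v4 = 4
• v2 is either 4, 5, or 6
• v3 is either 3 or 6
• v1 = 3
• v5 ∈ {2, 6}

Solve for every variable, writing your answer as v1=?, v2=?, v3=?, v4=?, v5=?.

v1 has just one choice, so v1 = 3. Strike 3 from v3.
v3 must be 6 (only option left). Strike 6 from v2, v5.
That leaves v4 = 4. Remove 4 from v2.
v5 has just one choice, so v5 = 2.
v2's domain is down to {5}, so v2 = 5.

v1=3, v2=5, v3=6, v4=4, v5=2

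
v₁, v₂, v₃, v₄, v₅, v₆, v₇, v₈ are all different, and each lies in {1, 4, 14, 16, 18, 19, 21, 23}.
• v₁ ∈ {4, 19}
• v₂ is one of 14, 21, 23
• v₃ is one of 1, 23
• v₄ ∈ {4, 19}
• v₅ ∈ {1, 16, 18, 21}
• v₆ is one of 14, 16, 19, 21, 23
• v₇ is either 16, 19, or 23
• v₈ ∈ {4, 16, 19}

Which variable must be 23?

The 8 variables draw from only 8 values {1, 4, 14, 16, 18, 19, 21, 23}, so each is used; only v₅ can be 18, hence v₅ = 18.
The 7 still-open variables together cover exactly {1, 4, 14, 16, 19, 21, 23} — 7 values for 7 variables — and 1 appears only in v₃'s list, so v₃ = 1.
v₁ and v₄ share exactly the 2 values {4, 19}; by pigeonhole those values go to them, so strike 4, 19 from v₆, v₇, v₈.
v₈'s domain is down to {16}, so v₈ = 16. Eliminate 16 elsewhere: v₆, v₇.
So 23 goes to v₇.

v₇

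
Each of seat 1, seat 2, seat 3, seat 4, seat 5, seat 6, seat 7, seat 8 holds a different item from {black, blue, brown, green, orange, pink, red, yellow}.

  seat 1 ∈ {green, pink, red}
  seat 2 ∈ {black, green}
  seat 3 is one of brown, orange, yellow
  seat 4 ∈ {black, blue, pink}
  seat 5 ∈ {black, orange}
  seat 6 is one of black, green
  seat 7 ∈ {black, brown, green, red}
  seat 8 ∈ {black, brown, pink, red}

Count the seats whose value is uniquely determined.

The 8 variables together cover exactly {black, blue, brown, green, orange, pink, red, yellow} — 8 values for 8 variables — and blue appears only in seat 4's list, so seat 4 = blue.
Among the 7 still-open variables, yellow fits only seat 3 (and all 7 values in {black, brown, green, orange, pink, red, yellow} must be used), so seat 3 = yellow.
Among the 6 still-open variables, orange fits only seat 5 (and all 6 values in {black, brown, green, orange, pink, red} must be used), so seat 5 = orange.
seat 2 and seat 6 between them cover only {black, green} — a naked pair. Remove those values from seat 1, seat 7, seat 8.
Determined: seat 3=yellow, seat 4=blue, seat 5=orange. The other seats each still have more than one consistent value. That makes 3.

3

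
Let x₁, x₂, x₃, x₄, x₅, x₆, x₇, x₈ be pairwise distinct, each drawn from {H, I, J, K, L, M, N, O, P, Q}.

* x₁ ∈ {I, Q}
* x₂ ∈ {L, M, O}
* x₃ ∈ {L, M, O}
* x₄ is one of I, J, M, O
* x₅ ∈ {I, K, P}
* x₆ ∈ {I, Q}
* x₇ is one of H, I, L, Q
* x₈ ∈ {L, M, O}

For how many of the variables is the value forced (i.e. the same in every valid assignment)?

2

The 2 variables x₁ and x₆ are confined to {I, Q}, which locks those values in; drop them from x₄, x₅, x₇.
x₂, x₃, x₈ between them cover only {L, M, O} — a naked triple. Remove those values from x₄, x₇.
x₄ has just one choice, so x₄ = J.
x₇ has just one choice, so x₇ = H.
Determined: x₄=J, x₇=H. The other variables each still have more than one consistent value. That makes 2.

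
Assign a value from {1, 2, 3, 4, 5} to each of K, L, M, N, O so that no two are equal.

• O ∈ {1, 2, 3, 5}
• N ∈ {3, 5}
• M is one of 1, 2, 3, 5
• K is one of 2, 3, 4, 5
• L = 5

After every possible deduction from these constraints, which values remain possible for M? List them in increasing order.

1, 2

L has just one choice, so L = 5. So K, M, N, O can't be 5.
N must be 3 (only option left). Eliminate 3 elsewhere: K, M, O.
Among the 3 still-open variables, 4 fits only K (and all 3 values in {1, 2, 4} must be used), so K = 4.
No further eliminations apply; M can still be any of 1, 2.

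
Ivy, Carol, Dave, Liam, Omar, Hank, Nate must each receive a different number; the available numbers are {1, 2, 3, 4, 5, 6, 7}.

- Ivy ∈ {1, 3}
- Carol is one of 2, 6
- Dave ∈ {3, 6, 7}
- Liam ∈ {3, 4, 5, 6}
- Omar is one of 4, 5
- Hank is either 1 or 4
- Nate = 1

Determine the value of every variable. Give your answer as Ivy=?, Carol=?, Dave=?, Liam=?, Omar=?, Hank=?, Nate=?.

Nate's domain is down to {1}, so Nate = 1. Eliminate 1 elsewhere: Ivy, Hank.
That leaves Ivy = 3. Strike 3 from Dave, Liam.
That leaves Hank = 4. So Liam, Omar can't be 4.
Omar must be 5 (only option left). Remove 5 from Liam.
Liam must be 6 (only option left). Strike 6 from Carol, Dave.
Carol must be 2 (only option left).
Dave must be 7 (only option left).

Ivy=3, Carol=2, Dave=7, Liam=6, Omar=5, Hank=4, Nate=1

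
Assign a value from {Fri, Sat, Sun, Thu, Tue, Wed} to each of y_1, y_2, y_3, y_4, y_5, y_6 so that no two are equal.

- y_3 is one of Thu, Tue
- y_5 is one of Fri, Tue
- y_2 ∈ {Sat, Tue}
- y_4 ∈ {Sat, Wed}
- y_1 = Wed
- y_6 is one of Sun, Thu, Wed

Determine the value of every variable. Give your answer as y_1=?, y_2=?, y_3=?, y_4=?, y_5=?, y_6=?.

y_1 has just one choice, so y_1 = Wed. Strike Wed from y_4, y_6.
y_4 must be Sat (only option left). So y_2 can't be Sat.
y_2 has just one choice, so y_2 = Tue. So y_3, y_5 can't be Tue.
y_3 must be Thu (only option left). So y_6 can't be Thu.
That leaves y_5 = Fri.
That leaves y_6 = Sun.

y_1=Wed, y_2=Tue, y_3=Thu, y_4=Sat, y_5=Fri, y_6=Sun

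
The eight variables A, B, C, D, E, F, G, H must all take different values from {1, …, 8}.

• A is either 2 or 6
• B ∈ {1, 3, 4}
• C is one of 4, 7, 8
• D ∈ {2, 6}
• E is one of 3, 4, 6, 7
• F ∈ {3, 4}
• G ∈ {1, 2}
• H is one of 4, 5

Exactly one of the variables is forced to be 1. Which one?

The 8 variables together cover exactly {1, 2, 3, 4, 5, 6, 7, 8} — 8 values for 8 variables — and 5 appears only in H's list, so H = 5.
Among the 7 still-open variables, 8 fits only C (and all 7 values in {1, 2, 3, 4, 6, 7, 8} must be used), so C = 8.
Among the 6 still-open variables, 7 fits only E (and all 6 values in {1, 2, 3, 4, 6, 7} must be used), so E = 7.
The 2 variables A and D are confined to {2, 6}, which locks those values in; drop them from G.
So 1 goes to G.

G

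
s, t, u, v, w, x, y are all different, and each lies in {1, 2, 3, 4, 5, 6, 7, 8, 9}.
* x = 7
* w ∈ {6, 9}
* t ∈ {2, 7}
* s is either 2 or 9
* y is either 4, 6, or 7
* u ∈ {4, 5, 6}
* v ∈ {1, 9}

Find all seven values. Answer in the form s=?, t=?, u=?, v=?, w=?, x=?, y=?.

x must be 7 (only option left). Remove 7 from t, y.
t has just one choice, so t = 2. So s can't be 2.
s has just one choice, so s = 9. So v, w can't be 9.
v has just one choice, so v = 1.
w must be 6 (only option left). Remove 6 from u, y.
y's domain is down to {4}, so y = 4. So u can't be 4.
u has just one choice, so u = 5.

s=9, t=2, u=5, v=1, w=6, x=7, y=4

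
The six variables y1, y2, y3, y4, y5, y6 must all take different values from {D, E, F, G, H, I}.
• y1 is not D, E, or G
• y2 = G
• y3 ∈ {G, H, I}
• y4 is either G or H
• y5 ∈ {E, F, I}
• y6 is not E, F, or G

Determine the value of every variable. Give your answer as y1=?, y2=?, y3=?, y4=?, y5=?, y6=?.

y2 has just one choice, so y2 = G. Strike G from y3, y4.
y4 must be H (only option left). Eliminate H elsewhere: y1, y3, y6.
y3's domain is down to {I}, so y3 = I. Eliminate I elsewhere: y1, y5, y6.
y6 must be D (only option left).
y1 has just one choice, so y1 = F. Eliminate F elsewhere: y5.
y5 must be E (only option left).

y1=F, y2=G, y3=I, y4=H, y5=E, y6=D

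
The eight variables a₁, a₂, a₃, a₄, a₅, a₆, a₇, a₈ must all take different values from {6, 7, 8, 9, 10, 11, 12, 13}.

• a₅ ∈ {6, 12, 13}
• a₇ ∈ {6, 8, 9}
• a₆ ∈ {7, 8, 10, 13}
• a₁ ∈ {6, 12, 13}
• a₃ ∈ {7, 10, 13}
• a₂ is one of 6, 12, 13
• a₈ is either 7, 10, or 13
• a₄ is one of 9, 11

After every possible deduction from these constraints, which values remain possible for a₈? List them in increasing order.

Among the 8 variables, 11 fits only a₄ (and all 8 values in {6, 7, 8, 9, 10, 11, 12, 13} must be used), so a₄ = 11.
The 7 still-open variables together cover exactly {6, 7, 8, 9, 10, 12, 13} — 7 values for 7 variables — and 9 appears only in a₇'s list, so a₇ = 9.
The 6 still-open variables draw from only 6 values {6, 7, 8, 10, 12, 13}, so each is used; only a₆ can be 8, hence a₆ = 8.
The 3 variables a₁, a₂, a₅ are confined to {6, 12, 13}, which locks those values in; drop them from a₃, a₈.
No further eliminations apply; a₈ can still be any of 7, 10.

7, 10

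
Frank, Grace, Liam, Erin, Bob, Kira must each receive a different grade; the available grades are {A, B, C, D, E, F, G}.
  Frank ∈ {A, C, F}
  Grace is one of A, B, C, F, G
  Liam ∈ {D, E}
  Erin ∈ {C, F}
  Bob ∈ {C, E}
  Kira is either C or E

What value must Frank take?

Bob and Kira between them cover only {C, E} — a naked pair. Remove those values from Frank, Grace, Liam, Erin.
That leaves Liam = D.
Erin has just one choice, so Erin = F. Strike F from Frank, Grace.
So Frank = A.

A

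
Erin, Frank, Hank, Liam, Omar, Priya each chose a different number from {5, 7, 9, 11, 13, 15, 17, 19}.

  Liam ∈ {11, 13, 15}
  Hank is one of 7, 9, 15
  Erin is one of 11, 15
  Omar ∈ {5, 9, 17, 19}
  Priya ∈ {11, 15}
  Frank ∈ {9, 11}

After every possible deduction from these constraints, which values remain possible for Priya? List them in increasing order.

11, 15

Erin and Priya share exactly the 2 values {11, 15}; by pigeonhole those values go to them, so strike 11, 15 from Frank, Hank, Liam.
That leaves Frank = 9. Eliminate 9 elsewhere: Hank, Omar.
Hank has just one choice, so Hank = 7.
That leaves Liam = 13.
No further eliminations apply; Priya can still be any of 11, 15.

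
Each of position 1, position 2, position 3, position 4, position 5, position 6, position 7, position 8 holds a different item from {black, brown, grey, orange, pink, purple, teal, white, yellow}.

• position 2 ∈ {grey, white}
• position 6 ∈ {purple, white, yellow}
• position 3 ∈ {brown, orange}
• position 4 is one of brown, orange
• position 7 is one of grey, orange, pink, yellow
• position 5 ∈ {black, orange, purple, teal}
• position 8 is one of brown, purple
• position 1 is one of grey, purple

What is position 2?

The 2 variables position 3 and position 4 are confined to {brown, orange}, which locks those values in; drop them from position 5, position 7, position 8.
That leaves position 8 = purple. Strike purple from position 1, position 5, position 6.
That leaves position 1 = grey. Eliminate grey elsewhere: position 2, position 7.
So position 2 = white.

white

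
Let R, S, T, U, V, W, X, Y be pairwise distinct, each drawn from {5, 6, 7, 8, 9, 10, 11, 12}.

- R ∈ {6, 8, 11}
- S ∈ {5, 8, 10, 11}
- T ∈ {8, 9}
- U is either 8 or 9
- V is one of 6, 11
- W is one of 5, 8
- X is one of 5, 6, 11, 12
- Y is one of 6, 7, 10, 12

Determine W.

The 8 variables draw from only 8 values {5, 6, 7, 8, 9, 10, 11, 12}, so each is used; only Y can be 7, hence Y = 7.
The 7 still-open variables draw from only 7 values {5, 6, 8, 9, 10, 11, 12}, so each is used; only S can be 10, hence S = 10.
The 6 still-open variables together cover exactly {5, 6, 8, 9, 11, 12} — 6 values for 6 variables — and 12 appears only in X's list, so X = 12.
The 5 still-open variables draw from only 5 values {5, 6, 8, 9, 11}, so each is used; only W can be 5, hence W = 5.

5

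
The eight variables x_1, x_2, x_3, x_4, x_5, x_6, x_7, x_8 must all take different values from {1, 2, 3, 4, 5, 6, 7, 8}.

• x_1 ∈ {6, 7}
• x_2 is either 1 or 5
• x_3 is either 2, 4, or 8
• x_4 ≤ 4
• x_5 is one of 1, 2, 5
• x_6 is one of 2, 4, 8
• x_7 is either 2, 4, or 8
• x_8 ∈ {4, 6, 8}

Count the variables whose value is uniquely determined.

3

The 8 variables draw from only 8 values {1, 2, 3, 4, 5, 6, 7, 8}, so each is used; only x_4 can be 3, hence x_4 = 3.
Among the 7 still-open variables, 7 fits only x_1 (and all 7 values in {1, 2, 4, 5, 6, 7, 8} must be used), so x_1 = 7.
The 6 still-open variables together cover exactly {1, 2, 4, 5, 6, 8} — 6 values for 6 variables — and 6 appears only in x_8's list, so x_8 = 6.
The 3 variables x_3, x_6, x_7 are confined to {2, 4, 8}, which locks those values in; drop them from x_5.
Determined: x_1=7, x_4=3, x_8=6. The other variables each still have more than one consistent value. That makes 3.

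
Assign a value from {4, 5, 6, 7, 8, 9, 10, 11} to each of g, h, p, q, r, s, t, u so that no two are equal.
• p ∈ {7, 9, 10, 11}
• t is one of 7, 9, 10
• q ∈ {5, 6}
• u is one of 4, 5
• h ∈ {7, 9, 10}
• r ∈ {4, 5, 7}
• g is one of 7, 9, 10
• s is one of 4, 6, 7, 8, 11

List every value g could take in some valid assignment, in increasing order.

The 8 variables together cover exactly {4, 5, 6, 7, 8, 9, 10, 11} — 8 values for 8 variables — and 8 appears only in s's list, so s = 8.
The 7 still-open variables draw from only 7 values {4, 5, 6, 7, 9, 10, 11}, so each is used; only q can be 6, hence q = 6.
The 6 still-open variables draw from only 6 values {4, 5, 7, 9, 10, 11}, so each is used; only p can be 11, hence p = 11.
The 3 variables g, h, t are confined to {7, 9, 10}, which locks those values in; drop them from r.
No further eliminations apply; g can still be any of 7, 9, 10.

7, 9, 10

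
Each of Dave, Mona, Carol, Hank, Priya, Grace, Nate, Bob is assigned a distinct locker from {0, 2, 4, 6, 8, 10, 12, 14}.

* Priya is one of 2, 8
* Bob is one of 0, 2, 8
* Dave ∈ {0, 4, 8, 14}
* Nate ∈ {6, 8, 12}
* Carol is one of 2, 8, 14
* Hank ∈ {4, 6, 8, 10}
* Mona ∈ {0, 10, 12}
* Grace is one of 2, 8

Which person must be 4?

Dave

Priya and Grace share exactly the 2 values {2, 8}; by pigeonhole those values go to them, so strike 2, 8 from Dave, Carol, Hank, Nate, Bob.
Carol must be 14 (only option left). Remove 14 from Dave.
Bob's domain is down to {0}, so Bob = 0. Remove 0 from Dave, Mona.
So 4 goes to Dave.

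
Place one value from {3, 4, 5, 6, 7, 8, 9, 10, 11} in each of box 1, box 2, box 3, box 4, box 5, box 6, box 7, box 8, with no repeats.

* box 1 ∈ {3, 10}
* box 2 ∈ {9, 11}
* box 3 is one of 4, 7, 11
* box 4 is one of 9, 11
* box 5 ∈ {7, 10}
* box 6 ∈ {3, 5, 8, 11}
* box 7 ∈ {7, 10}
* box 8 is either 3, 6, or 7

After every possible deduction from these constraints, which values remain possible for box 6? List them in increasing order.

The 2 variables box 2 and box 4 are confined to {9, 11}, which locks those values in; drop them from box 3, box 6.
box 5 and box 7 between them cover only {7, 10} — a naked pair. Remove those values from box 1, box 3, box 8.
box 1 has just one choice, so box 1 = 3. Remove 3 from box 6, box 8.
box 3 must be 4 (only option left).
box 8 must be 6 (only option left).
No further eliminations apply; box 6 can still be any of 5, 8.

5, 8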